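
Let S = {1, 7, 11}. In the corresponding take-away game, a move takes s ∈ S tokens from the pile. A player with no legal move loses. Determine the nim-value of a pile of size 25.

1

n :  0  1  2  3  4  5  6  7  8  9 10 11 12 13 14 15 16 17 18 19 20 21 22 23 24 25
G :  0  1  0  1  0  1  0  1  0  1  0  1  0  1  0  1  0  1  0  1  0  1  0  1  0  1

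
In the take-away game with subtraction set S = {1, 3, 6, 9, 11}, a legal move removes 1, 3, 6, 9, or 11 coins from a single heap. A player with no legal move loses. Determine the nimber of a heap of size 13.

n :  0  1  2  3  4  5  6  7  8  9 10 11 12 13
G :  0  1  0  1  0  1  2  3  2  3  2  3  0  1

1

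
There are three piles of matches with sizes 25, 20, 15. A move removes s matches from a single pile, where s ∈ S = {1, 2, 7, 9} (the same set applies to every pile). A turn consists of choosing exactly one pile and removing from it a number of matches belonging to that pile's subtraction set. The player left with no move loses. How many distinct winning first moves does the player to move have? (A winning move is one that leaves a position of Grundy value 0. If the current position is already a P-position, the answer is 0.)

All piles use S = {1, 2, 7, 9}:
G(0) = 0
G(1) = mex{0} = 1
G(2) = mex{1,0} = 2
G(3) = mex{2,1} = 0
G(4) = mex{0,2} = 1
G(5) = mex{1,0} = 2
G(6) = mex{2,1} = 0
G(7) = mex{0,2,0} = 1
G(8) = mex{1,0,1} = 2
G(9) = mex{2,1,2,0} = 3
G(10) = mex{3,2,0,1} = 4
G(11) = mex{4,3,1,2} = 0
G(12) = mex{0,4,2,0} = 1
G(13) = mex{1,0,0,1} = 2
G(14) = mex{2,1,1,2} = 0
G(15) = mex{0,2,2,0} = 1
G(16) = mex{1,0,3,1} = 2
G(17) = mex{2,1,4,2} = 0
G(18) = mex{0,2,0,3} = 1
G(19) = mex{1,0,1,4} = 2
G(20) = mex{2,1,2,0} = 3
G(21) = mex{3,2,0,1} = 4
G(22) = mex{4,3,1,2} = 0
G(23) = mex{0,4,2,0} = 1
G(24) = mex{1,0,0,1} = 2
G(25) = mex{2,1,1,2} = 0
Pile A: G(25) = 0.
Pile B: G(20) = 3.
Pile C: G(15) = 1.
Combined Grundy value = 0 ⊕ 3 ⊕ 1 = 2.
A winning move leaves total XOR = 0, i.e. changes one component's Grundy value g to g ⊕ X where X is the current total.
Pile A: need g' = 0⊕2 = 2. Options: 25−1→G=2, 25−2→G=1, 25−7→G=1, 25−9→G=2. Hits: 2.
Pile B: need g' = 3⊕2 = 1. Options: 20−1→G=2, 20−2→G=1, 20−7→G=2, 20−9→G=0. Hits: 1.
Pile C: need g' = 1⊕2 = 3. Options: 15−1→G=0, 15−2→G=2, 15−7→G=2, 15−9→G=0. Hits: 0.

3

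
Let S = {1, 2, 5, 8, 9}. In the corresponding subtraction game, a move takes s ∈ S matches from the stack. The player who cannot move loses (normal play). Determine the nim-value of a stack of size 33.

0

G(0) = 0
G(1) = mex{0} = 1
G(2) = mex{1,0} = 2
G(3) = mex{2,1} = 0
G(4) = mex{0,2} = 1
G(5) = mex{1,0,0} = 2
G(6) = mex{2,1,1} = 0
G(7) = mex{0,2,2} = 1
G(8) = mex{1,0,0,0} = 2
G(9) = mex{2,1,1,1,0} = 3
G(10) = mex{3,2,2,2,1} = 0
G(11) = mex{0,3,0,0,2} = 1
G(12) = mex{1,0,1,1,0} = 2
G(13) = mex{2,1,2,2,1} = 0
G(14) = mex{0,2,3,0,2} = 1
G(15) = mex{1,0,0,1,0} = 2
G(16) = mex{2,1,1,2,1} = 0
G(17) = mex{0,2,2,3,2} = 1
G(18) = mex{1,0,0,0,3} = 2
G(19) = mex{2,1,1,1,0} = 3
G(20) = mex{3,2,2,2,1} = 0
G(21) = mex{0,3,0,0,2} = 1
G(22) = mex{1,0,1,1,0} = 2
G(23) = mex{2,1,2,2,1} = 0
G(24) = mex{0,2,3,0,2} = 1
G(25) = mex{1,0,0,1,0} = 2
G(26) = mex{2,1,1,2,1} = 0
G(27) = mex{0,2,2,3,2} = 1
G(28) = mex{1,0,0,0,3} = 2
G(29) = mex{2,1,1,1,0} = 3
G(30) = mex{3,2,2,2,1} = 0
G(31) = mex{0,3,0,0,2} = 1
G(32) = mex{1,0,1,1,0} = 2
G(33) = mex{2,1,2,2,1} = 0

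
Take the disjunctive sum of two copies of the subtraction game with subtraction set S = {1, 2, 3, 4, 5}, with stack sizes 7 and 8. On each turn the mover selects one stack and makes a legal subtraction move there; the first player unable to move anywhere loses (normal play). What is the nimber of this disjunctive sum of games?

3

All stacks use S = {1, 2, 3, 4, 5}:
G(0) = 0
G(1) = mex{0} = 1
G(2) = mex{1,0} = 2
G(3) = mex{2,1,0} = 3
G(4) = mex{3,2,1,0} = 4
G(5) = mex{4,3,2,1,0} = 5
G(6) = mex{5,4,3,2,1} = 0
G(7) = mex{0,5,4,3,2} = 1
G(8) = mex{1,0,5,4,3} = 2
Stack A: G(7) = 1.
Stack B: G(8) = 2.
Combined Grundy value = 1 ⊕ 2 = 3.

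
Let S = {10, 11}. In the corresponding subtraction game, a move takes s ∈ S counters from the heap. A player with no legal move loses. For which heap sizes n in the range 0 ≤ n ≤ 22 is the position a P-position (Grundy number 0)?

0, 1, 2, 3, 4, 5, 6, 7, 8, 9, 21, 22

n :  0  1  2  3  4  5  6  7  8  9 10 11 12 13 14 15 16 17 18 19 20 21 22
G :  0  0  0  0  0  0  0  0  0  0  1  1  1  1  1  1  1  1  1  1  2  0  0
P-positions are exactly the n with G(n) = 0.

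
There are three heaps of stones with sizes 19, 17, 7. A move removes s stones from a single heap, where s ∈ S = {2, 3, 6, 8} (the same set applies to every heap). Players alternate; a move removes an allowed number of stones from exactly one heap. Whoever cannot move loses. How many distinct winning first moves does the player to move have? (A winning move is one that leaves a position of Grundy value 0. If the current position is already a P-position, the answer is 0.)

All heaps use S = {2, 3, 6, 8}:
G(0) = 0
G(1) = mex{} = 0
G(2) = mex{0} = 1
G(3) = mex{0,0} = 1
G(4) = mex{1,0} = 2
G(5) = mex{1,1} = 0
G(6) = mex{2,1,0} = 3
G(7) = mex{0,2,0} = 1
G(8) = mex{3,0,1,0} = 2
G(9) = mex{1,3,1,0} = 2
G(10) = mex{2,1,2,1} = 0
G(11) = mex{2,2,0,1} = 3
G(12) = mex{0,2,3,2} = 1
G(13) = mex{3,0,1,0} = 2
G(14) = mex{1,3,2,3} = 0
G(15) = mex{2,1,2,1} = 0
G(16) = mex{0,2,0,2} = 1
G(17) = mex{0,0,3,2} = 1
G(18) = mex{1,0,1,0} = 2
G(19) = mex{1,1,2,3} = 0
Heap A: G(19) = 0.
Heap B: G(17) = 1.
Heap C: G(7) = 1.
Combined Grundy value = 0 ⊕ 1 ⊕ 1 = 0.
A winning move leaves total XOR = 0, i.e. changes one component's Grundy value g to g ⊕ X where X is the current total.
Heap A: target g' = 0⊕0 = 0, but every legal move changes the Grundy value (mex property), so 0 moves.
Heap B: target g' = 1⊕0 = 1, but every legal move changes the Grundy value (mex property), so 0 moves.
Heap C: target g' = 1⊕0 = 1, but every legal move changes the Grundy value (mex property), so 0 moves.

0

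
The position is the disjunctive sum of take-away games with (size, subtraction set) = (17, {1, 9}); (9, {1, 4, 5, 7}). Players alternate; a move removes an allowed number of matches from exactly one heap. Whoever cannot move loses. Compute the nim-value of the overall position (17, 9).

Heap A, S = {1, 9}:
G(0) = 0
G(1) = mex{0} = 1
G(2) = mex{1} = 0
G(3) = mex{0} = 1
G(4) = mex{1} = 0
G(5) = mex{0} = 1
G(6) = mex{1} = 0
G(7) = mex{0} = 1
G(8) = mex{1} = 0
G(9) = mex{0,0} = 1
G(10) = mex{1,1} = 0
G(11) = mex{0,0} = 1
G(12) = mex{1,1} = 0
G(13) = mex{0,0} = 1
G(14) = mex{1,1} = 0
G(15) = mex{0,0} = 1
G(16) = mex{1,1} = 0
G(17) = mex{0,0} = 1
G_A(17) = 1.
Heap B, S = {1, 4, 5, 7}:
n : 0 1 2 3 4 5 6 7 8 9
G : 0 1 0 1 2 3 2 3 0 1
G_B(9) = 1.
Combined Grundy value = 1 ⊕ 1 = 0.

0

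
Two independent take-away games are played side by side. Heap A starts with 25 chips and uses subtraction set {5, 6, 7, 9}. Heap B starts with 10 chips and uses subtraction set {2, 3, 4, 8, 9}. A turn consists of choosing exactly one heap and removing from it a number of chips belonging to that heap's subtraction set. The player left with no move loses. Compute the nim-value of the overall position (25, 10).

Heap A, S = {5, 6, 7, 9}:
n :  0  1  2  3  4  5  6  7  8  9 10 11 12 13 14 15 16 17 18 19 20 21 22 23 24 25
G :  0  0  0  0  0  1  1  1  1  1  2  2  2  2  0  0  0  0  0  1  1  1  1  1  2  2
G_A(25) = 2.
Heap B, S = {2, 3, 4, 8, 9}:
n :  0  1  2  3  4  5  6  7  8  9 10
G :  0  0  1  1  2  2  0  0  1  1  2
G_B(10) = 2.
Combined Grundy value = 2 ⊕ 2 = 0.

0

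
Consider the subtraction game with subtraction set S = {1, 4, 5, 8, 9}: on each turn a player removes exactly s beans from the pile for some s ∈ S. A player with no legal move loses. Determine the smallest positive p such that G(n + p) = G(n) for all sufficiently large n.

12

n :  0  1  2  3  4  5  6  7  8  9 10 11 12 13 14 15 16 17 18 19 20 21 22 23 24 25
G :  0  1  0  1  2  3  2  3  4  5  4  5  0  1  0  1  2  3  2  3  4  5  4  5  0  1
G(n+12) = G(n) holds for n = 0,…,8 (a full window of length max(S) = 9), so the sequence is purely periodic with period 12.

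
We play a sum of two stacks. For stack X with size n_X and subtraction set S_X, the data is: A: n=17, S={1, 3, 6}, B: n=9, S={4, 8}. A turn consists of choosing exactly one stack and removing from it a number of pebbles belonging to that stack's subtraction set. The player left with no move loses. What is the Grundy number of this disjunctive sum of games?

0

Stack A, S = {1, 3, 6}:
n :  0  1  2  3  4  5  6  7  8  9 10 11 12 13 14 15 16 17
G :  0  1  0  1  0  1  2  3  2  0  1  0  1  0  1  2  3  2
G_A(17) = 2.
Stack B, S = {4, 8}:
G(0) = 0
G(1) = mex{} = 0
G(2) = mex{} = 0
G(3) = mex{} = 0
G(4) = mex{0} = 1
G(5) = mex{0} = 1
G(6) = mex{0} = 1
G(7) = mex{0} = 1
G(8) = mex{1,0} = 2
G(9) = mex{1,0} = 2
G_B(9) = 2.
Combined Grundy value = 2 ⊕ 2 = 0.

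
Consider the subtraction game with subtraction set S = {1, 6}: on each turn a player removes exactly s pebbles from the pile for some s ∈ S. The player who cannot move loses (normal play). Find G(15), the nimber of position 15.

G(0) = 0
G(1) = mex{0} = 1
G(2) = mex{1} = 0
G(3) = mex{0} = 1
G(4) = mex{1} = 0
G(5) = mex{0} = 1
G(6) = mex{1,0} = 2
G(7) = mex{2,1} = 0
G(8) = mex{0,0} = 1
G(9) = mex{1,1} = 0
G(10) = mex{0,0} = 1
G(11) = mex{1,1} = 0
G(12) = mex{0,2} = 1
G(13) = mex{1,0} = 2
G(14) = mex{2,1} = 0
G(15) = mex{0,0} = 1

1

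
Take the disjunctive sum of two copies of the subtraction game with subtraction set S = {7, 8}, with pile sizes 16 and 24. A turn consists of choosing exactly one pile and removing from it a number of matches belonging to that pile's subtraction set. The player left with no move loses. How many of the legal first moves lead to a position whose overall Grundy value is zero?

All piles use S = {7, 8}:
n :  0  1  2  3  4  5  6  7  8  9 10 11 12 13 14 15 16 17 18 19 20 21 22 23 24
G :  0  0  0  0  0  0  0  1  1  1  1  1  1  1  2  0  0  0  0  0  0  0  1  1  1
Pile A: G(16) = 0.
Pile B: G(24) = 1.
Combined Grundy value = 0 ⊕ 1 = 1.
A winning move leaves total XOR = 0, i.e. changes one component's Grundy value g to g ⊕ X where X is the current total.
Pile A: need g' = 0⊕1 = 1. Options: 16−7→G=1, 16−8→G=1. Hits: 2.
Pile B: need g' = 1⊕1 = 0. Options: 24−7→G=0, 24−8→G=0. Hits: 2.

4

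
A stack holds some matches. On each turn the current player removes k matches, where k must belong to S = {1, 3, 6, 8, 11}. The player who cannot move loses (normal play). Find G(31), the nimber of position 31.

1

n :  0  1  2  3  4  5  6  7  8  9 10 11 12 13 14 15 16 17 18 19 20 21 22 23 24 25 26 27 28 29 30 31
G :  0  1  0  1  0  1  2  3  2  0  1  3  4  2  0  1  0  1  0  1  2  3  2  0  1  3  4  2  0  1  0  1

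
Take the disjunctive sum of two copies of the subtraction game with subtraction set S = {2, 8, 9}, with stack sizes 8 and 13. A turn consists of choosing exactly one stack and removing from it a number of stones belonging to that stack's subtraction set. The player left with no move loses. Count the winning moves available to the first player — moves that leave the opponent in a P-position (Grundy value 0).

1

All stacks use S = {2, 8, 9}:
G(0) = 0
G(1) = mex{} = 0
G(2) = mex{0} = 1
G(3) = mex{0} = 1
G(4) = mex{1} = 0
G(5) = mex{1} = 0
G(6) = mex{0} = 1
G(7) = mex{0} = 1
G(8) = mex{1,0} = 2
G(9) = mex{1,0,0} = 2
G(10) = mex{2,1,0} = 3
G(11) = mex{2,1,1} = 0
G(12) = mex{3,0,1} = 2
G(13) = mex{0,0,0} = 1
Stack A: G(8) = 2.
Stack B: G(13) = 1.
Combined Grundy value = 2 ⊕ 1 = 3.
A winning move leaves total XOR = 0, i.e. changes one component's Grundy value g to g ⊕ X where X is the current total.
Stack A: need g' = 2⊕3 = 1. Options: 8−2→G=1, 8−8→G=0. Hits: 1.
Stack B: need g' = 1⊕3 = 2. Options: 13−2→G=0, 13−8→G=0, 13−9→G=0. Hits: 0.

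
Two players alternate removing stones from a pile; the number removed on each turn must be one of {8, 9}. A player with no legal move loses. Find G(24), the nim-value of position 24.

0

n :  0  1  2  3  4  5  6  7  8  9 10 11 12 13 14 15 16 17 18 19 20 21 22 23 24
G :  0  0  0  0  0  0  0  0  1  1  1  1  1  1  1  1  2  0  0  0  0  0  0  0  0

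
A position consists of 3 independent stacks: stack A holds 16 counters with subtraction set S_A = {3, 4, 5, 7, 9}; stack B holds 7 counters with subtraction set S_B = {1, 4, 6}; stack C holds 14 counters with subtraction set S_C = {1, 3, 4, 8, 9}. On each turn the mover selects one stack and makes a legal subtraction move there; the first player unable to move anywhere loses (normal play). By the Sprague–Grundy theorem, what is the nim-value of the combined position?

1

Stack A, S = {3, 4, 5, 7, 9}:
n :  0  1  2  3  4  5  6  7  8  9 10 11 12 13 14 15 16
G :  0  0  0  1  1  1  2  2  2  3  3  3  0  0  0  1  1
G_A(16) = 1.
Stack B, S = {1, 4, 6}:
G(0) = 0
G(1) = mex{0} = 1
G(2) = mex{1} = 0
G(3) = mex{0} = 1
G(4) = mex{1,0} = 2
G(5) = mex{2,1} = 0
G(6) = mex{0,0,0} = 1
G(7) = mex{1,1,1} = 0
G_B(7) = 0.
Stack C, S = {1, 3, 4, 8, 9}:
G(0) = 0
G(1) = mex{0} = 1
G(2) = mex{1} = 0
G(3) = mex{0,0} = 1
G(4) = mex{1,1,0} = 2
G(5) = mex{2,0,1} = 3
G(6) = mex{3,1,0} = 2
G(7) = mex{2,2,1} = 0
G(8) = mex{0,3,2,0} = 1
G(9) = mex{1,2,3,1,0} = 4
G(10) = mex{4,0,2,0,1} = 3
G(11) = mex{3,1,0,1,0} = 2
G(12) = mex{2,4,1,2,1} = 0
G(13) = mex{0,3,4,3,2} = 1
G(14) = mex{1,2,3,2,3} = 0
G_C(14) = 0.
Combined Grundy value = 1 ⊕ 0 ⊕ 0 = 1.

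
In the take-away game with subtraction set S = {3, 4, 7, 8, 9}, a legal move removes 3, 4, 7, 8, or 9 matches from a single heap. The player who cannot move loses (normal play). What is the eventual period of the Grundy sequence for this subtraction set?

12

n :  0  1  2  3  4  5  6  7  8  9 10 11 12 13 14 15 16 17 18 19 20 21 22 23 24 25
G :  0  0  0  1  1  1  2  2  2  3  3  3  0  0  0  1  1  1  2  2  2  3  3  3  0  0
G(n+12) = G(n) holds for n = 0,…,8 (a full window of length max(S) = 9), so the sequence is purely periodic with period 12.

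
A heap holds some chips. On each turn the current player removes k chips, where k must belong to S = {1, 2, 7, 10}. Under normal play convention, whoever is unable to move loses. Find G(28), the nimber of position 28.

1

n :  0  1  2  3  4  5  6  7  8  9 10 11 12 13 14 15 16 17 18 19 20 21 22 23 24 25 26 27 28
G :  0  1  2  0  1  2  0  1  2  0  1  2  0  1  2  0  1  2  0  1  2  0  1  2  0  1  2  0  1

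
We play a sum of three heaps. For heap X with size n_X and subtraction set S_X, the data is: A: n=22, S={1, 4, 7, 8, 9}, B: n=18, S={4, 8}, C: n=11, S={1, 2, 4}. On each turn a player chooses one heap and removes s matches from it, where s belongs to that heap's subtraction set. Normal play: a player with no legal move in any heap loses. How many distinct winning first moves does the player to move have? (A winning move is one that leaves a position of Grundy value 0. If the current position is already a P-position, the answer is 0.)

2

Heap A, S = {1, 4, 7, 8, 9}:
G(0) = 0
G(1) = mex{0} = 1
G(2) = mex{1} = 0
G(3) = mex{0} = 1
G(4) = mex{1,0} = 2
G(5) = mex{2,1} = 0
G(6) = mex{0,0} = 1
G(7) = mex{1,1,0} = 2
G(8) = mex{2,2,1,0} = 3
G(9) = mex{3,0,0,1,0} = 2
G(10) = mex{2,1,1,0,1} = 3
G(11) = mex{3,2,2,1,0} = 4
G(12) = mex{4,3,0,2,1} = 5
G(13) = mex{5,2,1,0,2} = 3
G(14) = mex{3,3,2,1,0} = 4
G(15) = mex{4,4,3,2,1} = 0
G(16) = mex{0,5,2,3,2} = 1
G(17) = mex{1,3,3,2,3} = 0
G(18) = mex{0,4,4,3,2} = 1
G(19) = mex{1,0,5,4,3} = 2
G(20) = mex{2,1,3,5,4} = 0
G(21) = mex{0,0,4,3,5} = 1
G(22) = mex{1,1,0,4,3} = 2
G_A(22) = 2.
Heap B, S = {4, 8}:
G(0) = 0
G(1) = mex{} = 0
G(2) = mex{} = 0
G(3) = mex{} = 0
G(4) = mex{0} = 1
G(5) = mex{0} = 1
G(6) = mex{0} = 1
G(7) = mex{0} = 1
G(8) = mex{1,0} = 2
G(9) = mex{1,0} = 2
G(10) = mex{1,0} = 2
G(11) = mex{1,0} = 2
G(12) = mex{2,1} = 0
G(13) = mex{2,1} = 0
G(14) = mex{2,1} = 0
G(15) = mex{2,1} = 0
G(16) = mex{0,2} = 1
G(17) = mex{0,2} = 1
G(18) = mex{0,2} = 1
G_B(18) = 1.
Heap C, S = {1, 2, 4}:
n :  0  1  2  3  4  5  6  7  8  9 10 11
G :  0  1  2  0  1  2  0  1  2  0  1  2
G_C(11) = 2.
Combined Grundy value = 2 ⊕ 1 ⊕ 2 = 1.
A winning move leaves total XOR = 0, i.e. changes one component's Grundy value g to g ⊕ X where X is the current total.
Heap A: need g' = 2⊕1 = 3. Options: 22−1→G=1, 22−4→G=1, 22−7→G=0, 22−8→G=4, 22−9→G=3. Hits: 1.
Heap B: need g' = 1⊕1 = 0. Options: 18−4→G=0, 18−8→G=2. Hits: 1.
Heap C: need g' = 2⊕1 = 3. Options: 11−1→G=1, 11−2→G=0, 11−4→G=1. Hits: 0.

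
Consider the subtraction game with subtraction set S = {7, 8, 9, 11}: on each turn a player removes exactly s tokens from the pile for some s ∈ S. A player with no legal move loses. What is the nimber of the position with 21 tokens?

G(0) = 0
G(1) = mex{} = 0
G(2) = mex{} = 0
G(3) = mex{} = 0
G(4) = mex{} = 0
G(5) = mex{} = 0
G(6) = mex{} = 0
G(7) = mex{0} = 1
G(8) = mex{0,0} = 1
G(9) = mex{0,0,0} = 1
G(10) = mex{0,0,0} = 1
G(11) = mex{0,0,0,0} = 1
G(12) = mex{0,0,0,0} = 1
G(13) = mex{0,0,0,0} = 1
G(14) = mex{1,0,0,0} = 2
G(15) = mex{1,1,0,0} = 2
G(16) = mex{1,1,1,0} = 2
G(17) = mex{1,1,1,0} = 2
G(18) = mex{1,1,1,1} = 0
G(19) = mex{1,1,1,1} = 0
G(20) = mex{1,1,1,1} = 0
G(21) = mex{2,1,1,1} = 0

0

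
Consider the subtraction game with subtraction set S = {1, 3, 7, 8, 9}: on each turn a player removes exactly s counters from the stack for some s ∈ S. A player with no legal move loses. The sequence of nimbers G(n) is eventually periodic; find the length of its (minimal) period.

G(0) = 0
G(1) = mex{0} = 1
G(2) = mex{1} = 0
G(3) = mex{0,0} = 1
G(4) = mex{1,1} = 0
G(5) = mex{0,0} = 1
G(6) = mex{1,1} = 0
G(7) = mex{0,0,0} = 1
G(8) = mex{1,1,1,0} = 2
G(9) = mex{2,0,0,1,0} = 3
G(10) = mex{3,1,1,0,1} = 2
G(11) = mex{2,2,0,1,0} = 3
G(12) = mex{3,3,1,0,1} = 2
G(13) = mex{2,2,0,1,0} = 3
G(14) = mex{3,3,1,0,1} = 2
G(15) = mex{2,2,2,1,0} = 3
G(16) = mex{3,3,3,2,1} = 0
G(17) = mex{0,2,2,3,2} = 1
G(18) = mex{1,3,3,2,3} = 0
G(19) = mex{0,0,2,3,2} = 1
G(20) = mex{1,1,3,2,3} = 0
G(21) = mex{0,0,2,3,2} = 1
G(22) = mex{1,1,3,2,3} = 0
G(23) = mex{0,0,0,3,2} = 1
G(24) = mex{1,1,1,0,3} = 2
G(25) = mex{2,0,0,1,0} = 3
G(26) = mex{3,1,1,0,1} = 2
G(27) = mex{2,2,0,1,0} = 3
G(28) = mex{3,3,1,0,1} = 2
G(29) = mex{2,2,0,1,0} = 3
G(30) = mex{3,3,1,0,1} = 2
G(31) = mex{2,2,2,1,0} = 3
G(32) = mex{3,3,3,2,1} = 0
G(33) = mex{0,2,2,3,2} = 1
G(n+16) = G(n) holds for n = 0,…,8 (a full window of length max(S) = 9), so the sequence is purely periodic with period 16.

16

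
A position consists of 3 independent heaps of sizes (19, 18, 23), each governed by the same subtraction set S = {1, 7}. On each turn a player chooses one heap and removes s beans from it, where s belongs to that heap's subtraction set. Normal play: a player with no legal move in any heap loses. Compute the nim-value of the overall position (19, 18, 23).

All heaps use S = {1, 7}:
G(0) = 0
G(1) = mex{0} = 1
G(2) = mex{1} = 0
G(3) = mex{0} = 1
G(4) = mex{1} = 0
G(5) = mex{0} = 1
G(6) = mex{1} = 0
G(7) = mex{0,0} = 1
G(8) = mex{1,1} = 0
G(9) = mex{0,0} = 1
G(10) = mex{1,1} = 0
G(11) = mex{0,0} = 1
G(12) = mex{1,1} = 0
G(13) = mex{0,0} = 1
G(14) = mex{1,1} = 0
G(15) = mex{0,0} = 1
G(16) = mex{1,1} = 0
G(17) = mex{0,0} = 1
G(18) = mex{1,1} = 0
G(19) = mex{0,0} = 1
G(20) = mex{1,1} = 0
G(21) = mex{0,0} = 1
G(22) = mex{1,1} = 0
G(23) = mex{0,0} = 1
Heap A: G(19) = 1.
Heap B: G(18) = 0.
Heap C: G(23) = 1.
Combined Grundy value = 1 ⊕ 0 ⊕ 1 = 0.

0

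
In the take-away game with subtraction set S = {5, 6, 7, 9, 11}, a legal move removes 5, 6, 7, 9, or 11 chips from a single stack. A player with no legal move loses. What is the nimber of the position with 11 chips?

2

G(0) = 0
G(1) = mex{} = 0
G(2) = mex{} = 0
G(3) = mex{} = 0
G(4) = mex{} = 0
G(5) = mex{0} = 1
G(6) = mex{0,0} = 1
G(7) = mex{0,0,0} = 1
G(8) = mex{0,0,0} = 1
G(9) = mex{0,0,0,0} = 1
G(10) = mex{1,0,0,0} = 2
G(11) = mex{1,1,0,0,0} = 2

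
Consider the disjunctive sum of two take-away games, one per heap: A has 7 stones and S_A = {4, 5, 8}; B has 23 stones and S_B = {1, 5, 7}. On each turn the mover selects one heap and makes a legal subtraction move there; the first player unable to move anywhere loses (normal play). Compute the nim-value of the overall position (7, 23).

0

Heap A, S = {4, 5, 8}:
n : 0 1 2 3 4 5 6 7
G : 0 0 0 0 1 1 1 1
G_A(7) = 1.
Heap B, S = {1, 5, 7}:
n :  0  1  2  3  4  5  6  7  8  9 10 11 12 13 14 15 16 17 18 19 20 21 22 23
G :  0  1  0  1  0  1  0  1  0  1  0  1  0  1  0  1  0  1  0  1  0  1  0  1
G_B(23) = 1.
Combined Grundy value = 1 ⊕ 1 = 0.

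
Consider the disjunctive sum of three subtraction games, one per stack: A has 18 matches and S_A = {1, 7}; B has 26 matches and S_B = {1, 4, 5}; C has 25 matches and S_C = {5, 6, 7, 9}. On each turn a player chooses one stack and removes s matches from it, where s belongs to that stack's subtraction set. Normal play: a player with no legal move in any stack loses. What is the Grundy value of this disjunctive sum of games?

2

Stack A, S = {1, 7}:
n :  0  1  2  3  4  5  6  7  8  9 10 11 12 13 14 15 16 17 18
G :  0  1  0  1  0  1  0  1  0  1  0  1  0  1  0  1  0  1  0
G_A(18) = 0.
Stack B, S = {1, 4, 5}:
n :  0  1  2  3  4  5  6  7  8  9 10 11 12 13 14 15 16 17 18 19 20 21 22 23 24 25 26
G :  0  1  0  1  2  3  2  3  0  1  0  1  2  3  2  3  0  1  0  1  2  3  2  3  0  1  0
G_B(26) = 0.
Stack C, S = {5, 6, 7, 9}:
G(0) = 0
G(1) = mex{} = 0
G(2) = mex{} = 0
G(3) = mex{} = 0
G(4) = mex{} = 0
G(5) = mex{0} = 1
G(6) = mex{0,0} = 1
G(7) = mex{0,0,0} = 1
G(8) = mex{0,0,0} = 1
G(9) = mex{0,0,0,0} = 1
G(10) = mex{1,0,0,0} = 2
G(11) = mex{1,1,0,0} = 2
G(12) = mex{1,1,1,0} = 2
G(13) = mex{1,1,1,0} = 2
G(14) = mex{1,1,1,1} = 0
G(15) = mex{2,1,1,1} = 0
G(16) = mex{2,2,1,1} = 0
G(17) = mex{2,2,2,1} = 0
G(18) = mex{2,2,2,1} = 0
G(19) = mex{0,2,2,2} = 1
G(20) = mex{0,0,2,2} = 1
G(21) = mex{0,0,0,2} = 1
G(22) = mex{0,0,0,2} = 1
G(23) = mex{0,0,0,0} = 1
G(24) = mex{1,0,0,0} = 2
G(25) = mex{1,1,0,0} = 2
G_C(25) = 2.
Combined Grundy value = 0 ⊕ 0 ⊕ 2 = 2.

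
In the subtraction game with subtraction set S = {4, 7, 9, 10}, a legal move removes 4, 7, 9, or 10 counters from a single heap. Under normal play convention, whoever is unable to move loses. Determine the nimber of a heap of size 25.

n :  0  1  2  3  4  5  6  7  8  9 10 11 12 13 14 15 16 17 18 19 20 21 22 23 24 25
G :  0  0  0  0  1  1  1  1  2  2  2  2  3  3  0  0  0  0  1  1  1  1  2  2  2  2

2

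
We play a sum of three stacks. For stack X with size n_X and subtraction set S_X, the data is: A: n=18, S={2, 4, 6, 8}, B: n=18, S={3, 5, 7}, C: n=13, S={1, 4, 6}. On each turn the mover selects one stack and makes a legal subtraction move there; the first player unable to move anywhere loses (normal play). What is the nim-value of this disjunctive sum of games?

7

Stack A, S = {2, 4, 6, 8}:
G(0) = 0
G(1) = mex{} = 0
G(2) = mex{0} = 1
G(3) = mex{0} = 1
G(4) = mex{1,0} = 2
G(5) = mex{1,0} = 2
G(6) = mex{2,1,0} = 3
G(7) = mex{2,1,0} = 3
G(8) = mex{3,2,1,0} = 4
G(9) = mex{3,2,1,0} = 4
G(10) = mex{4,3,2,1} = 0
G(11) = mex{4,3,2,1} = 0
G(12) = mex{0,4,3,2} = 1
G(13) = mex{0,4,3,2} = 1
G(14) = mex{1,0,4,3} = 2
G(15) = mex{1,0,4,3} = 2
G(16) = mex{2,1,0,4} = 3
G(17) = mex{2,1,0,4} = 3
G(18) = mex{3,2,1,0} = 4
G_A(18) = 4.
Stack B, S = {3, 5, 7}:
G(0) = 0
G(1) = mex{} = 0
G(2) = mex{} = 0
G(3) = mex{0} = 1
G(4) = mex{0} = 1
G(5) = mex{0,0} = 1
G(6) = mex{1,0} = 2
G(7) = mex{1,0,0} = 2
G(8) = mex{1,1,0} = 2
G(9) = mex{2,1,0} = 3
G(10) = mex{2,1,1} = 0
G(11) = mex{2,2,1} = 0
G(12) = mex{3,2,1} = 0
G(13) = mex{0,2,2} = 1
G(14) = mex{0,3,2} = 1
G(15) = mex{0,0,2} = 1
G(16) = mex{1,0,3} = 2
G(17) = mex{1,0,0} = 2
G(18) = mex{1,1,0} = 2
G_B(18) = 2.
Stack C, S = {1, 4, 6}:
n :  0  1  2  3  4  5  6  7  8  9 10 11 12 13
G :  0  1  0  1  2  0  1  0  1  2  0  1  0  1
G_C(13) = 1.
Combined Grundy value = 4 ⊕ 2 ⊕ 1 = 7.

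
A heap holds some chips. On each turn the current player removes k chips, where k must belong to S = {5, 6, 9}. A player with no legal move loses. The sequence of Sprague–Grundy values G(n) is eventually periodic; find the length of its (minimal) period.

n :  0  1  2  3  4  5  6  7  8  9 10 11 12 13 14 15 16 17 18 19 20 21 22 23 24 25 26 27 28 29
G :  0  0  0  0  0  1  1  1  1  1  2  2  2  2  0  0  0  0  0  1  1  1  1  1  2  2  2  2  0  0
G(n+14) = G(n) holds for n = 0,…,8 (a full window of length max(S) = 9), so the sequence is purely periodic with period 14.

14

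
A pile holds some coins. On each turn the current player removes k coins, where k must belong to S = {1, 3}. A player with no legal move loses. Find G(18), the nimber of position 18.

0

G(0) = 0
G(1) = mex{0} = 1
G(2) = mex{1} = 0
G(3) = mex{0,0} = 1
G(4) = mex{1,1} = 0
G(5) = mex{0,0} = 1
G(6) = mex{1,1} = 0
G(7) = mex{0,0} = 1
G(8) = mex{1,1} = 0
G(9) = mex{0,0} = 1
G(10) = mex{1,1} = 0
G(11) = mex{0,0} = 1
G(12) = mex{1,1} = 0
G(13) = mex{0,0} = 1
G(14) = mex{1,1} = 0
G(15) = mex{0,0} = 1
G(16) = mex{1,1} = 0
G(17) = mex{0,0} = 1
G(18) = mex{1,1} = 0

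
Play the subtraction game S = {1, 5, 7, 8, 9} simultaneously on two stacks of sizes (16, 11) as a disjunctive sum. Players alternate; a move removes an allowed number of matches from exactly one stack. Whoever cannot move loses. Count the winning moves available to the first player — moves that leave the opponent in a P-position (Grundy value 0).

All stacks use S = {1, 5, 7, 8, 9}:
G(0) = 0
G(1) = mex{0} = 1
G(2) = mex{1} = 0
G(3) = mex{0} = 1
G(4) = mex{1} = 0
G(5) = mex{0,0} = 1
G(6) = mex{1,1} = 0
G(7) = mex{0,0,0} = 1
G(8) = mex{1,1,1,0} = 2
G(9) = mex{2,0,0,1,0} = 3
G(10) = mex{3,1,1,0,1} = 2
G(11) = mex{2,0,0,1,0} = 3
G(12) = mex{3,1,1,0,1} = 2
G(13) = mex{2,2,0,1,0} = 3
G(14) = mex{3,3,1,0,1} = 2
G(15) = mex{2,2,2,1,0} = 3
G(16) = mex{3,3,3,2,1} = 0
Stack A: G(16) = 0.
Stack B: G(11) = 3.
Combined Grundy value = 0 ⊕ 3 = 3.
A winning move leaves total XOR = 0, i.e. changes one component's Grundy value g to g ⊕ X where X is the current total.
Stack A: need g' = 0⊕3 = 3. Options: 16−1→G=3, 16−5→G=3, 16−7→G=3, 16−8→G=2, 16−9→G=1. Hits: 3.
Stack B: need g' = 3⊕3 = 0. Options: 11−1→G=2, 11−5→G=0, 11−7→G=0, 11−8→G=1, 11−9→G=0. Hits: 3.

6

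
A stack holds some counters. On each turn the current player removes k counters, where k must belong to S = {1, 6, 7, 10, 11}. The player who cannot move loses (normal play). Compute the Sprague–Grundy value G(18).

0

G(0) = 0
G(1) = mex{0} = 1
G(2) = mex{1} = 0
G(3) = mex{0} = 1
G(4) = mex{1} = 0
G(5) = mex{0} = 1
G(6) = mex{1,0} = 2
G(7) = mex{2,1,0} = 3
G(8) = mex{3,0,1} = 2
G(9) = mex{2,1,0} = 3
G(10) = mex{3,0,1,0} = 2
G(11) = mex{2,1,0,1,0} = 3
G(12) = mex{3,2,1,0,1} = 4
G(13) = mex{4,3,2,1,0} = 5
G(14) = mex{5,2,3,0,1} = 4
G(15) = mex{4,3,2,1,0} = 5
G(16) = mex{5,2,3,2,1} = 0
G(17) = mex{0,3,2,3,2} = 1
G(18) = mex{1,4,3,2,3} = 0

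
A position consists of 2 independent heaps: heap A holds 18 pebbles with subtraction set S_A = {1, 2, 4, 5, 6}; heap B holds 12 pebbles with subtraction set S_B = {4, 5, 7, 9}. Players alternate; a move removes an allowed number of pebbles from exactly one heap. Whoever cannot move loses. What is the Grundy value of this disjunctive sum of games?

Heap A, S = {1, 2, 4, 5, 6}:
n :  0  1  2  3  4  5  6  7  8  9 10 11 12 13 14 15 16 17 18
G :  0  1  2  0  1  2  3  4  5  3  0  1  2  0  1  2  3  4  5
G_A(18) = 5.
Heap B, S = {4, 5, 7, 9}:
G(0) = 0
G(1) = mex{} = 0
G(2) = mex{} = 0
G(3) = mex{} = 0
G(4) = mex{0} = 1
G(5) = mex{0,0} = 1
G(6) = mex{0,0} = 1
G(7) = mex{0,0,0} = 1
G(8) = mex{1,0,0} = 2
G(9) = mex{1,1,0,0} = 2
G(10) = mex{1,1,0,0} = 2
G(11) = mex{1,1,1,0} = 2
G(12) = mex{2,1,1,0} = 3
G_B(12) = 3.
Combined Grundy value = 5 ⊕ 3 = 6.

6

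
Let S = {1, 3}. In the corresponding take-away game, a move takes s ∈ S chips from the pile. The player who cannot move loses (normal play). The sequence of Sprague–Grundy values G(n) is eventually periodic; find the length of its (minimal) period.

G(0) = 0
G(1) = mex{0} = 1
G(2) = mex{1} = 0
G(3) = mex{0,0} = 1
G(4) = mex{1,1} = 0
G(5) = mex{0,0} = 1
G(6) = mex{1,1} = 0
G(7) = mex{0,0} = 1
G(8) = mex{1,1} = 0
G(9) = mex{0,0} = 1
G(10) = mex{1,1} = 0
G(11) = mex{0,0} = 1
G(12) = mex{1,1} = 0
G(13) = mex{0,0} = 1
G(14) = mex{1,1} = 0
G(n+2) = G(n) holds for n = 0,…,2 (a full window of length max(S) = 3), so the sequence is purely periodic with period 2.

2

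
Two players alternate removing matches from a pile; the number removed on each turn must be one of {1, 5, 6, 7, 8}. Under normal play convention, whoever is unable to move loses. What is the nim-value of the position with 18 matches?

n :  0  1  2  3  4  5  6  7  8  9 10 11 12 13 14 15 16 17 18
G :  0  1  0  1  0  1  2  3  2  3  2  3  4  0  1  0  1  0  1

1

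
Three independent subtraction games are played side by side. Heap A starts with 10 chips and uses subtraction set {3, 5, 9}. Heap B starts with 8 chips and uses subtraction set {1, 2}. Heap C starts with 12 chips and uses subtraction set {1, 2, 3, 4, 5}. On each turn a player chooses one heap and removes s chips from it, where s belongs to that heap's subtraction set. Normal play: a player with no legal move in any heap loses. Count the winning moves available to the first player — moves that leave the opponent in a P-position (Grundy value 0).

2

Heap A, S = {3, 5, 9}:
G(0) = 0
G(1) = mex{} = 0
G(2) = mex{} = 0
G(3) = mex{0} = 1
G(4) = mex{0} = 1
G(5) = mex{0,0} = 1
G(6) = mex{1,0} = 2
G(7) = mex{1,0} = 2
G(8) = mex{1,1} = 0
G(9) = mex{2,1,0} = 3
G(10) = mex{2,1,0} = 3
G_A(10) = 3.
Heap B, S = {1, 2}:
n : 0 1 2 3 4 5 6 7 8
G : 0 1 2 0 1 2 0 1 2
G_B(8) = 2.
Heap C, S = {1, 2, 3, 4, 5}:
G(0) = 0
G(1) = mex{0} = 1
G(2) = mex{1,0} = 2
G(3) = mex{2,1,0} = 3
G(4) = mex{3,2,1,0} = 4
G(5) = mex{4,3,2,1,0} = 5
G(6) = mex{5,4,3,2,1} = 0
G(7) = mex{0,5,4,3,2} = 1
G(8) = mex{1,0,5,4,3} = 2
G(9) = mex{2,1,0,5,4} = 3
G(10) = mex{3,2,1,0,5} = 4
G(11) = mex{4,3,2,1,0} = 5
G(12) = mex{5,4,3,2,1} = 0
G_C(12) = 0.
Combined Grundy value = 3 ⊕ 2 ⊕ 0 = 1.
A winning move leaves total XOR = 0, i.e. changes one component's Grundy value g to g ⊕ X where X is the current total.
Heap A: need g' = 3⊕1 = 2. Options: 10−3→G=2, 10−5→G=1, 10−9→G=0. Hits: 1.
Heap B: need g' = 2⊕1 = 3. Options: 8−1→G=1, 8−2→G=0. Hits: 0.
Heap C: need g' = 0⊕1 = 1. Options: 12−1→G=5, 12−2→G=4, 12−3→G=3, 12−4→G=2, 12−5→G=1. Hits: 1.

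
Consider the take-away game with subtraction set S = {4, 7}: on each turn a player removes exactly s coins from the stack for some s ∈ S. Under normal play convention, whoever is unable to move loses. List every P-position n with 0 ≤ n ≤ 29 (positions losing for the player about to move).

G(0) = 0
G(1) = mex{} = 0
G(2) = mex{} = 0
G(3) = mex{} = 0
G(4) = mex{0} = 1
G(5) = mex{0} = 1
G(6) = mex{0} = 1
G(7) = mex{0,0} = 1
G(8) = mex{1,0} = 2
G(9) = mex{1,0} = 2
G(10) = mex{1,0} = 2
G(11) = mex{1,1} = 0
G(12) = mex{2,1} = 0
G(13) = mex{2,1} = 0
G(14) = mex{2,1} = 0
G(15) = mex{0,2} = 1
G(16) = mex{0,2} = 1
G(17) = mex{0,2} = 1
G(18) = mex{0,0} = 1
G(19) = mex{1,0} = 2
G(20) = mex{1,0} = 2
G(21) = mex{1,0} = 2
G(22) = mex{1,1} = 0
G(23) = mex{2,1} = 0
G(24) = mex{2,1} = 0
G(25) = mex{2,1} = 0
G(26) = mex{0,2} = 1
G(27) = mex{0,2} = 1
G(28) = mex{0,2} = 1
G(29) = mex{0,0} = 1
P-positions are exactly the n with G(n) = 0.

0, 1, 2, 3, 11, 12, 13, 14, 22, 23, 24, 25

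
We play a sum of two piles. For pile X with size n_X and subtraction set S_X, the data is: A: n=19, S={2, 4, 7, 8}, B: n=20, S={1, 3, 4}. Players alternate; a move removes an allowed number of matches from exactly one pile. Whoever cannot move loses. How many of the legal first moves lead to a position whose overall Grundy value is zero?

Pile A, S = {2, 4, 7, 8}:
n :  0  1  2  3  4  5  6  7  8  9 10 11 12 13 14 15 16 17 18 19
G :  0  0  1  1  2  2  0  3  1  4  2  0  0  1  1  2  2  0  3  1
G_A(19) = 1.
Pile B, S = {1, 3, 4}:
n :  0  1  2  3  4  5  6  7  8  9 10 11 12 13 14 15 16 17 18 19 20
G :  0  1  0  1  2  3  2  0  1  0  1  2  3  2  0  1  0  1  2  3  2
G_B(20) = 2.
Combined Grundy value = 1 ⊕ 2 = 3.
A winning move leaves total XOR = 0, i.e. changes one component's Grundy value g to g ⊕ X where X is the current total.
Pile A: need g' = 1⊕3 = 2. Options: 19−2→G=0, 19−4→G=2, 19−7→G=0, 19−8→G=0. Hits: 1.
Pile B: need g' = 2⊕3 = 1. Options: 20−1→G=3, 20−3→G=1, 20−4→G=0. Hits: 1.

2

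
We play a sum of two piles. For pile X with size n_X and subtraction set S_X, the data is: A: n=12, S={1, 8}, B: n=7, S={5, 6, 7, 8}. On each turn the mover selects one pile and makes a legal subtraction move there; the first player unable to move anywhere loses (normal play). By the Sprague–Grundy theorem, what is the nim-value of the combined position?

Pile A, S = {1, 8}:
G(0) = 0
G(1) = mex{0} = 1
G(2) = mex{1} = 0
G(3) = mex{0} = 1
G(4) = mex{1} = 0
G(5) = mex{0} = 1
G(6) = mex{1} = 0
G(7) = mex{0} = 1
G(8) = mex{1,0} = 2
G(9) = mex{2,1} = 0
G(10) = mex{0,0} = 1
G(11) = mex{1,1} = 0
G(12) = mex{0,0} = 1
G_A(12) = 1.
Pile B, S = {5, 6, 7, 8}:
n : 0 1 2 3 4 5 6 7
G : 0 0 0 0 0 1 1 1
G_B(7) = 1.
Combined Grundy value = 1 ⊕ 1 = 0.

0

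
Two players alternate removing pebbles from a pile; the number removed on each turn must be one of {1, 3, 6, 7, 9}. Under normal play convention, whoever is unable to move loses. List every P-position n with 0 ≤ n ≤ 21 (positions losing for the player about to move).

G(0) = 0
G(1) = mex{0} = 1
G(2) = mex{1} = 0
G(3) = mex{0,0} = 1
G(4) = mex{1,1} = 0
G(5) = mex{0,0} = 1
G(6) = mex{1,1,0} = 2
G(7) = mex{2,0,1,0} = 3
G(8) = mex{3,1,0,1} = 2
G(9) = mex{2,2,1,0,0} = 3
G(10) = mex{3,3,0,1,1} = 2
G(11) = mex{2,2,1,0,0} = 3
G(12) = mex{3,3,2,1,1} = 0
G(13) = mex{0,2,3,2,0} = 1
G(14) = mex{1,3,2,3,1} = 0
G(15) = mex{0,0,3,2,2} = 1
G(16) = mex{1,1,2,3,3} = 0
G(17) = mex{0,0,3,2,2} = 1
G(18) = mex{1,1,0,3,3} = 2
G(19) = mex{2,0,1,0,2} = 3
G(20) = mex{3,1,0,1,3} = 2
G(21) = mex{2,2,1,0,0} = 3
P-positions are exactly the n with G(n) = 0.

0, 2, 4, 12, 14, 16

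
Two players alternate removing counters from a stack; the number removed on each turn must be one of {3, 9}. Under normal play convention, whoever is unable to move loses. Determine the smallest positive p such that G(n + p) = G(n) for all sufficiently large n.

6

n :  0  1  2  3  4  5  6  7  8  9 10 11 12 13 14 15 16
G :  0  0  0  1  1  1  0  0  0  1  1  1  0  0  0  1  1
G(n+6) = G(n) holds for n = 0,…,8 (a full window of length max(S) = 9), so the sequence is purely periodic with period 6.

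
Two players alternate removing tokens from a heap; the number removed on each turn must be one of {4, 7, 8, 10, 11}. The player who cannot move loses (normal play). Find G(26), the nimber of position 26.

2

n :  0  1  2  3  4  5  6  7  8  9 10 11 12 13 14 15 16 17 18 19 20 21 22 23 24 25 26
G :  0  0  0  0  1  1  1  1  2  2  2  2  3  3  3  0  0  0  0  1  1  1  1  2  2  2  2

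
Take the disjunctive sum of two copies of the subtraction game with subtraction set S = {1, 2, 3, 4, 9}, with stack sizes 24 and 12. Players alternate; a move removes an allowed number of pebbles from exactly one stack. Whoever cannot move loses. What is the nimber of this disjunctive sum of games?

6

All stacks use S = {1, 2, 3, 4, 9}:
n :  0  1  2  3  4  5  6  7  8  9 10 11 12 13 14 15 16 17 18 19 20 21 22 23 24
G :  0  1  2  3  4  0  1  2  3  4  0  1  2  3  4  0  1  2  3  4  0  1  2  3  4
Stack A: G(24) = 4.
Stack B: G(12) = 2.
Combined Grundy value = 4 ⊕ 2 = 6.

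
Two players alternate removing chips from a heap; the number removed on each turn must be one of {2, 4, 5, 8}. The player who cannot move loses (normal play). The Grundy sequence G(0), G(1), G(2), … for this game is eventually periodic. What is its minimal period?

n :  0  1  2  3  4  5  6  7  8  9 10 11 12 13 14 15 16 17 18 19 20 21
G :  0  0  1  1  2  2  3  0  4  1  0  2  1  0  2  1  0  2  1  0  2  1
From n = 9 onward G(n+3) = G(n); since this holds over max(S) = 8 consecutive positions the period is 3 (pre-period 9).

3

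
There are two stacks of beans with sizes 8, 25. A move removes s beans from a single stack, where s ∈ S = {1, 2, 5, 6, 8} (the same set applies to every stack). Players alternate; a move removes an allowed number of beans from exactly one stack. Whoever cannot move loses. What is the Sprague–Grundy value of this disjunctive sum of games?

0

All stacks use S = {1, 2, 5, 6, 8}:
n :  0  1  2  3  4  5  6  7  8  9 10 11 12 13 14 15 16 17 18 19 20 21 22 23 24 25
G :  0  1  2  0  1  2  3  0  1  2  0  1  2  3  0  1  2  0  1  2  3  0  1  2  0  1
Stack A: G(8) = 1.
Stack B: G(25) = 1.
Combined Grundy value = 1 ⊕ 1 = 0.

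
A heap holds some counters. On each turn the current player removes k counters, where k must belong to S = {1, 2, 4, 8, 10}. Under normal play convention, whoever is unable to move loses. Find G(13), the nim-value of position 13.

1

n :  0  1  2  3  4  5  6  7  8  9 10 11 12 13
G :  0  1  2  0  1  2  0  1  2  0  1  2  0  1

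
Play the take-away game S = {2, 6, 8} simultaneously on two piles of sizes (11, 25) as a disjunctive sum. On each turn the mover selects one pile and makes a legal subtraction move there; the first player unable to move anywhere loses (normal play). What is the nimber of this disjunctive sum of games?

0

All piles use S = {2, 6, 8}:
n :  0  1  2  3  4  5  6  7  8  9 10 11 12 13 14 15 16 17 18 19 20 21 22 23 24 25
G :  0  0  1  1  0  0  1  1  2  2  3  3  2  2  0  0  1  1  0  0  1  1  2  2  3  3
Pile A: G(11) = 3.
Pile B: G(25) = 3.
Combined Grundy value = 3 ⊕ 3 = 0.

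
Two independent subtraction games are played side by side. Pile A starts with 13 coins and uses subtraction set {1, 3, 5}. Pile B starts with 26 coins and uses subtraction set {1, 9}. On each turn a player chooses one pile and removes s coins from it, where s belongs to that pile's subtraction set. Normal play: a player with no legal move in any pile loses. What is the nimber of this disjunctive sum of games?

1

Pile A, S = {1, 3, 5}:
G(0) = 0
G(1) = mex{0} = 1
G(2) = mex{1} = 0
G(3) = mex{0,0} = 1
G(4) = mex{1,1} = 0
G(5) = mex{0,0,0} = 1
G(6) = mex{1,1,1} = 0
G(7) = mex{0,0,0} = 1
G(8) = mex{1,1,1} = 0
G(9) = mex{0,0,0} = 1
G(10) = mex{1,1,1} = 0
G(11) = mex{0,0,0} = 1
G(12) = mex{1,1,1} = 0
G(13) = mex{0,0,0} = 1
G_A(13) = 1.
Pile B, S = {1, 9}:
n :  0  1  2  3  4  5  6  7  8  9 10 11 12 13 14 15 16 17 18 19 20 21 22 23 24 25 26
G :  0  1  0  1  0  1  0  1  0  1  0  1  0  1  0  1  0  1  0  1  0  1  0  1  0  1  0
G_B(26) = 0.
Combined Grundy value = 1 ⊕ 0 = 1.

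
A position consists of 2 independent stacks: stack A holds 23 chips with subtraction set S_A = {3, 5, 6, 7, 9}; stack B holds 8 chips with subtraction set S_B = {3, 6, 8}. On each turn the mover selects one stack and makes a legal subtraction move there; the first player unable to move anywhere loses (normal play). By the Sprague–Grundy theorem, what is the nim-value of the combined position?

Stack A, S = {3, 5, 6, 7, 9}:
n :  0  1  2  3  4  5  6  7  8  9 10 11 12 13 14 15 16 17 18 19 20 21 22 23
G :  0  0  0  1  1  1  2  2  2  3  3  3  0  0  0  1  1  1  2  2  2  3  3  3
G_A(23) = 3.
Stack B, S = {3, 6, 8}:
G(0) = 0
G(1) = mex{} = 0
G(2) = mex{} = 0
G(3) = mex{0} = 1
G(4) = mex{0} = 1
G(5) = mex{0} = 1
G(6) = mex{1,0} = 2
G(7) = mex{1,0} = 2
G(8) = mex{1,0,0} = 2
G_B(8) = 2.
Combined Grundy value = 3 ⊕ 2 = 1.

1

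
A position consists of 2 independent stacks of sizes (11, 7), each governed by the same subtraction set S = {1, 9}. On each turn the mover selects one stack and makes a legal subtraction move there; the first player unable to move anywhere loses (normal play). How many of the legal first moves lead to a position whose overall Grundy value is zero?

All stacks use S = {1, 9}:
G(0) = 0
G(1) = mex{0} = 1
G(2) = mex{1} = 0
G(3) = mex{0} = 1
G(4) = mex{1} = 0
G(5) = mex{0} = 1
G(6) = mex{1} = 0
G(7) = mex{0} = 1
G(8) = mex{1} = 0
G(9) = mex{0,0} = 1
G(10) = mex{1,1} = 0
G(11) = mex{0,0} = 1
Stack A: G(11) = 1.
Stack B: G(7) = 1.
Combined Grundy value = 1 ⊕ 1 = 0.
A winning move leaves total XOR = 0, i.e. changes one component's Grundy value g to g ⊕ X where X is the current total.
Stack A: target g' = 1⊕0 = 1, but every legal move changes the Grundy value (mex property), so 0 moves.
Stack B: target g' = 1⊕0 = 1, but every legal move changes the Grundy value (mex property), so 0 moves.

0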